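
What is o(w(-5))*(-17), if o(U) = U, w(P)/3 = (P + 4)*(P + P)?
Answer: -510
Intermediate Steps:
w(P) = 6*P*(4 + P) (w(P) = 3*((P + 4)*(P + P)) = 3*((4 + P)*(2*P)) = 3*(2*P*(4 + P)) = 6*P*(4 + P))
o(w(-5))*(-17) = (6*(-5)*(4 - 5))*(-17) = (6*(-5)*(-1))*(-17) = 30*(-17) = -510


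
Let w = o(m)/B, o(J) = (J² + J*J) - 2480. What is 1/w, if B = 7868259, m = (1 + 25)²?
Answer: 2622753/303824 ≈ 8.6325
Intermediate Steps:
m = 676 (m = 26² = 676)
o(J) = -2480 + 2*J² (o(J) = (J² + J²) - 2480 = 2*J² - 2480 = -2480 + 2*J²)
w = 303824/2622753 (w = (-2480 + 2*676²)/7868259 = (-2480 + 2*456976)*(1/7868259) = (-2480 + 913952)*(1/7868259) = 911472*(1/7868259) = 303824/2622753 ≈ 0.11584)
1/w = 1/(303824/2622753) = 2622753/303824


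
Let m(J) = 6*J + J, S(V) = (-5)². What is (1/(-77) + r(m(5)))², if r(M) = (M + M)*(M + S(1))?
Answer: 104586913201/5929 ≈ 1.7640e+7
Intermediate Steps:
S(V) = 25
m(J) = 7*J
r(M) = 2*M*(25 + M) (r(M) = (M + M)*(M + 25) = (2*M)*(25 + M) = 2*M*(25 + M))
(1/(-77) + r(m(5)))² = (1/(-77) + 2*(7*5)*(25 + 7*5))² = (-1/77 + 2*35*(25 + 35))² = (-1/77 + 2*35*60)² = (-1/77 + 4200)² = (323399/77)² = 104586913201/5929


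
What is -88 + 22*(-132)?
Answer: -2992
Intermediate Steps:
-88 + 22*(-132) = -88 - 2904 = -2992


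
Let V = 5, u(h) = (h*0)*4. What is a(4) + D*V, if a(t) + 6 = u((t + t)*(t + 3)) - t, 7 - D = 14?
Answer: -45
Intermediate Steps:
u(h) = 0 (u(h) = 0*4 = 0)
D = -7 (D = 7 - 1*14 = 7 - 14 = -7)
a(t) = -6 - t (a(t) = -6 + (0 - t) = -6 - t)
a(4) + D*V = (-6 - 1*4) - 7*5 = (-6 - 4) - 35 = -10 - 35 = -45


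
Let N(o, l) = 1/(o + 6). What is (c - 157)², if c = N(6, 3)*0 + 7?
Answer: 22500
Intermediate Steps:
N(o, l) = 1/(6 + o)
c = 7 (c = 0/(6 + 6) + 7 = 0/12 + 7 = (1/12)*0 + 7 = 0 + 7 = 7)
(c - 157)² = (7 - 157)² = (-150)² = 22500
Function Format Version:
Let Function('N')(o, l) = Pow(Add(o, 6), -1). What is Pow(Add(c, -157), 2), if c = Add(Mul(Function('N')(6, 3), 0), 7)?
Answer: 22500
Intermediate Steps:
Function('N')(o, l) = Pow(Add(6, o), -1)
c = 7 (c = Add(Mul(Pow(Add(6, 6), -1), 0), 7) = Add(Mul(Pow(12, -1), 0), 7) = Add(Mul(Rational(1, 12), 0), 7) = Add(0, 7) = 7)
Pow(Add(c, -157), 2) = Pow(Add(7, -157), 2) = Pow(-150, 2) = 22500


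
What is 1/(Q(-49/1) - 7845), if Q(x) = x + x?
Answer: -1/7943 ≈ -0.00012590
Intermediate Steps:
Q(x) = 2*x
1/(Q(-49/1) - 7845) = 1/(2*(-49/1) - 7845) = 1/(2*(-49*1) - 7845) = 1/(2*(-49) - 7845) = 1/(-98 - 7845) = 1/(-7943) = -1/7943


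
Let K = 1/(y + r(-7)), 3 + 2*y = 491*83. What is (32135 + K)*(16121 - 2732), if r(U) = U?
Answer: 8763444342909/20368 ≈ 4.3026e+8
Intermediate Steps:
y = 20375 (y = -3/2 + (491*83)/2 = -3/2 + (1/2)*40753 = -3/2 + 40753/2 = 20375)
K = 1/20368 (K = 1/(20375 - 7) = 1/20368 ≈ 4.9097e-5)
(32135 + K)*(16121 - 2732) = (32135 + 1/20368)*(16121 - 2732) = (654525681/20368)*13389 = 8763444342909/20368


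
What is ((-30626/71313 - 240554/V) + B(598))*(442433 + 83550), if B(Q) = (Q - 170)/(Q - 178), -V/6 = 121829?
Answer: 146933683717416044/304079701695 ≈ 4.8321e+5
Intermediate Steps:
V = -730974 (V = -6*121829 = -730974)
B(Q) = (-170 + Q)/(-178 + Q)
((-30626/71313 - 240554/V) + B(598))*(442433 + 83550) = ((-30626/71313 - 240554/(-730974)) + (-170 + 598)/(-178 + 598))*(442433 + 83550) = ((-30626*1/71313 - 240554*(-1/730974)) + 428/420)*525983 = ((-30626/71313 + 120277/365487) + (1/420)*428)*525983 = (-872030387/8687991477 + 107/105)*525983 = (279350632468/304079701695)*525983 = 146933683717416044/304079701695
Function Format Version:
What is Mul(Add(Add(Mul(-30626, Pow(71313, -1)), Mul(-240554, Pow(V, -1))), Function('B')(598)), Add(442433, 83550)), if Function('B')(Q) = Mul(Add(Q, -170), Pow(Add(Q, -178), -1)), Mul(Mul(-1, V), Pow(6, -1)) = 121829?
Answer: Rational(146933683717416044, 304079701695) ≈ 4.8321e+5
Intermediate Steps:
V = -730974 (V = Mul(-6, 121829) = -730974)
Function('B')(Q) = Mul(Pow(Add(-178, Q), -1), Add(-170, Q)) (Function('B')(Q) = Mul(Add(-170, Q), Pow(Add(-178, Q), -1)) = Mul(Pow(Add(-178, Q), -1), Add(-170, Q)))
Mul(Add(Add(Mul(-30626, Pow(71313, -1)), Mul(-240554, Pow(V, -1))), Function('B')(598)), Add(442433, 83550)) = Mul(Add(Add(Mul(-30626, Pow(71313, -1)), Mul(-240554, Pow(-730974, -1))), Mul(Pow(Add(-178, 598), -1), Add(-170, 598))), Add(442433, 83550)) = Mul(Add(Add(Mul(-30626, Rational(1, 71313)), Mul(-240554, Rational(-1, 730974))), Mul(Pow(420, -1), 428)), 525983) = Mul(Add(Add(Rational(-30626, 71313), Rational(120277, 365487)), Mul(Rational(1, 420), 428)), 525983) = Mul(Add(Rational(-872030387, 8687991477), Rational(107, 105)), 525983) = Mul(Rational(279350632468, 304079701695), 525983) = Rational(146933683717416044, 304079701695)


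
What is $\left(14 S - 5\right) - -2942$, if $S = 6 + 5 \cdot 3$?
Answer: $3231$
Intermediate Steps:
$S = 21$ ($S = 6 + 15 = 21$)
$\left(14 S - 5\right) - -2942 = \left(14 \cdot 21 - 5\right) - -2942 = \left(294 - 5\right) + 2942 = 289 + 2942 = 3231$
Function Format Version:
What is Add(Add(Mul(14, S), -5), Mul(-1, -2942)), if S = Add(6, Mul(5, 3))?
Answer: 3231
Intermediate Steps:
S = 21 (S = Add(6, 15) = 21)
Add(Add(Mul(14, S), -5), Mul(-1, -2942)) = Add(Add(Mul(14, 21), -5), Mul(-1, -2942)) = Add(Add(294, -5), 2942) = Add(289, 2942) = 3231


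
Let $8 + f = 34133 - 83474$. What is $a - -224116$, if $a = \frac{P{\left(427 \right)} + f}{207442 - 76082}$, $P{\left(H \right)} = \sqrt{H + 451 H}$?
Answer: $\frac{29439828411}{131360} + \frac{\sqrt{48251}}{65680} \approx 2.2412 \cdot 10^{5}$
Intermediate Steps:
$P{\left(H \right)} = 2 \sqrt{113} \sqrt{H}$ ($P{\left(H \right)} = \sqrt{452 H} = 2 \sqrt{113} \sqrt{H}$)
$f = -49349$ ($f = -8 + \left(34133 - 83474\right) = -8 - 49341 = -49349$)
$a = - \frac{49349}{131360} + \frac{\sqrt{48251}}{65680}$ ($a = \frac{2 \sqrt{113} \sqrt{427} - 49349}{207442 - 76082} = \frac{2 \sqrt{48251} - 49349}{131360} = \left(-49349 + 2 \sqrt{48251}\right) \frac{1}{131360} = - \frac{49349}{131360} + \frac{\sqrt{48251}}{65680} \approx -0.37233$)
$a - -224116 = \left(- \frac{49349}{131360} + \frac{\sqrt{48251}}{65680}\right) - -224116 = \left(- \frac{49349}{131360} + \frac{\sqrt{48251}}{65680}\right) + 224116 = \frac{29439828411}{131360} + \frac{\sqrt{48251}}{65680}$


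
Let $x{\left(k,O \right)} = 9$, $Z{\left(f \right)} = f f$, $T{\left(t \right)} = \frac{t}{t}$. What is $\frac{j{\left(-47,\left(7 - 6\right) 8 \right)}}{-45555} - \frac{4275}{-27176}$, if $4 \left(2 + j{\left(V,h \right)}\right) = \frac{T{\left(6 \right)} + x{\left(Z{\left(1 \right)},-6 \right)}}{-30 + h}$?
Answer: $\frac{714285239}{4539343160} \approx 0.15735$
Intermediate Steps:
$T{\left(t \right)} = 1$
$Z{\left(f \right)} = f^{2}$
$j{\left(V,h \right)} = -2 + \frac{5}{2 \left(-30 + h\right)}$ ($j{\left(V,h \right)} = -2 + \frac{\left(1 + 9\right) \frac{1}{-30 + h}}{4} = -2 + \frac{10 \frac{1}{-30 + h}}{4} = -2 + \frac{5}{2 \left(-30 + h\right)}$)
$\frac{j{\left(-47,\left(7 - 6\right) 8 \right)}}{-45555} - \frac{4275}{-27176} = \frac{\frac{1}{2} \frac{1}{-30 + \left(7 - 6\right) 8} \left(125 - 4 \left(7 - 6\right) 8\right)}{-45555} - \frac{4275}{-27176} = \frac{125 - 4 \cdot 1 \cdot 8}{2 \left(-30 + 1 \cdot 8\right)} \left(- \frac{1}{45555}\right) - - \frac{4275}{27176} = \frac{125 - 32}{2 \left(-30 + 8\right)} \left(- \frac{1}{45555}\right) + \frac{4275}{27176} = \frac{125 - 32}{2 \left(-22\right)} \left(- \frac{1}{45555}\right) + \frac{4275}{27176} = \frac{1}{2} \left(- \frac{1}{22}\right) 93 \left(- \frac{1}{45555}\right) + \frac{4275}{27176} = \left(- \frac{93}{44}\right) \left(- \frac{1}{45555}\right) + \frac{4275}{27176} = \frac{31}{668140} + \frac{4275}{27176} = \frac{714285239}{4539343160}$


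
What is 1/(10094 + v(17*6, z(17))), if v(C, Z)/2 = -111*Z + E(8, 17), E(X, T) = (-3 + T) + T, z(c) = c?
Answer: 1/6382 ≈ 0.00015669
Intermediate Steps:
E(X, T) = -3 + 2*T
v(C, Z) = 62 - 222*Z (v(C, Z) = 2*(-111*Z + (-3 + 2*17)) = 2*(-111*Z + (-3 + 34)) = 2*(-111*Z + 31) = 2*(31 - 111*Z) = 62 - 222*Z)
1/(10094 + v(17*6, z(17))) = 1/(10094 + (62 - 222*17)) = 1/(10094 + (62 - 3774)) = 1/(10094 - 3712) = 1/6382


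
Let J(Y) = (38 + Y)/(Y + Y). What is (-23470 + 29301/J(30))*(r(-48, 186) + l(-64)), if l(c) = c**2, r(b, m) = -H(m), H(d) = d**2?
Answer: -1236012500/17 ≈ -7.2707e+7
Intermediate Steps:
J(Y) = (38 + Y)/(2*Y) (J(Y) = (38 + Y)/((2*Y)) = (38 + Y)*(1/(2*Y)) = (38 + Y)/(2*Y))
r(b, m) = -m**2
(-23470 + 29301/J(30))*(r(-48, 186) + l(-64)) = (-23470 + 29301/(((1/2)*(38 + 30)/30)))*(-1*186**2 + (-64)**2) = (-23470 + 29301/(((1/2)*(1/30)*68)))*(-1*34596 + 4096) = (-23470 + 29301/(17/15))*(-34596 + 4096) = (-23470 + 29301*(15/17))*(-30500) = (-23470 + 439515/17)*(-30500) = (40525/17)*(-30500) = -1236012500/17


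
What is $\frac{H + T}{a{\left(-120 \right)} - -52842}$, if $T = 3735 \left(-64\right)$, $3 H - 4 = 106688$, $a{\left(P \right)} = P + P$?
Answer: $- \frac{101738}{26301} \approx -3.8682$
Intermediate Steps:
$a{\left(P \right)} = 2 P$
$H = 35564$ ($H = \frac{4}{3} + \frac{1}{3} \cdot 106688 = \frac{4}{3} + \frac{106688}{3} = 35564$)
$T = -239040$
$\frac{H + T}{a{\left(-120 \right)} - -52842} = \frac{35564 - 239040}{2 \left(-120\right) - -52842} = - \frac{203476}{-240 + 52842} = - \frac{203476}{52602} = \left(-203476\right) \frac{1}{52602} = - \frac{101738}{26301}$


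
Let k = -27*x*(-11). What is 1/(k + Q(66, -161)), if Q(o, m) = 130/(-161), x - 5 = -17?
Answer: -161/573934 ≈ -0.00028052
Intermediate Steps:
x = -12 (x = 5 - 17 = -12)
Q(o, m) = -130/161 (Q(o, m) = 130*(-1/161) = -130/161)
k = -3564 (k = -27*(-12)*(-11) = 324*(-11) = -3564)
1/(k + Q(66, -161)) = 1/(-3564 - 130/161) = 1/(-573934/161) = -161/573934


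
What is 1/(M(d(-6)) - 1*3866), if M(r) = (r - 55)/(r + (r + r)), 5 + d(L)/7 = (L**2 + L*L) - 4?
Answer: -1323/5114332 ≈ -0.00025868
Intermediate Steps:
d(L) = -63 + 14*L**2 (d(L) = -35 + 7*((L**2 + L*L) - 4) = -35 + 7*((L**2 + L**2) - 4) = -35 + 7*(2*L**2 - 4) = -35 + 7*(-4 + 2*L**2) = -35 + (-28 + 14*L**2) = -63 + 14*L**2)
M(r) = (-55 + r)/(3*r) (M(r) = (-55 + r)/(r + 2*r) = (-55 + r)/((3*r)) = (-55 + r)*(1/(3*r)) = (-55 + r)/(3*r))
1/(M(d(-6)) - 1*3866) = 1/((-55 + (-63 + 14*(-6)**2))/(3*(-63 + 14*(-6)**2)) - 1*3866) = 1/((-55 + (-63 + 14*36))/(3*(-63 + 14*36)) - 3866) = 1/((-55 + (-63 + 504))/(3*(-63 + 504)) - 3866) = 1/((1/3)*(-55 + 441)/441 - 3866) = 1/((1/3)*(1/441)*386 - 3866) = 1/(386/1323 - 3866) = 1/(-5114332/1323) = -1323/5114332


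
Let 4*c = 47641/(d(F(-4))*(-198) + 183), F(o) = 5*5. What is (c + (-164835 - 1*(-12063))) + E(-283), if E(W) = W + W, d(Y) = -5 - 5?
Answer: -1326632735/8652 ≈ -1.5333e+5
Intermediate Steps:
F(o) = 25
d(Y) = -10
E(W) = 2*W
c = 47641/8652 (c = (47641/(-10*(-198) + 183))/4 = (47641/(1980 + 183))/4 = (47641/2163)/4 = (47641*(1/2163))/4 = (¼)*(47641/2163) = 47641/8652 ≈ 5.5064)
(c + (-164835 - 1*(-12063))) + E(-283) = (47641/8652 + (-164835 - 1*(-12063))) + 2*(-283) = (47641/8652 + (-164835 + 12063)) - 566 = (47641/8652 - 152772) - 566 = -1321735703/8652 - 566 = -1326632735/8652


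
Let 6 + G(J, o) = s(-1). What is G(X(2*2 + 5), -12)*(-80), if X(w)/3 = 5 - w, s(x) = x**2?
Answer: 400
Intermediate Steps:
X(w) = 15 - 3*w (X(w) = 3*(5 - w) = 15 - 3*w)
G(J, o) = -5 (G(J, o) = -6 + (-1)**2 = -6 + 1 = -5)
G(X(2*2 + 5), -12)*(-80) = -5*(-80) = 400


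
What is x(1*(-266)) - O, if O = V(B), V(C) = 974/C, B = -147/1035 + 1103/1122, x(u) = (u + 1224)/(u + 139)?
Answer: -5354904714/4593971 ≈ -1165.6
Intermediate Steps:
x(u) = (1224 + u)/(139 + u)
B = 36173/43010 (B = -147*1/1035 + 1103*(1/1122) = -49/345 + 1103/1122 = 36173/43010 ≈ 0.84104)
O = 41891740/36173 (O = 974/(36173/43010) = 974*(43010/36173) = 41891740/36173 ≈ 1158.1)
x(1*(-266)) - O = (1224 + 1*(-266))/(139 + 1*(-266)) - 1*41891740/36173 = (1224 - 266)/(139 - 266) - 41891740/36173 = 958/(-127) - 41891740/36173 = -1/127*958 - 41891740/36173 = -958/127 - 41891740/36173 = -5354904714/4593971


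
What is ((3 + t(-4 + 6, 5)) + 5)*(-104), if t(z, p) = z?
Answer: -1040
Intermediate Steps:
((3 + t(-4 + 6, 5)) + 5)*(-104) = ((3 + (-4 + 6)) + 5)*(-104) = ((3 + 2) + 5)*(-104) = (5 + 5)*(-104) = 10*(-104) = -1040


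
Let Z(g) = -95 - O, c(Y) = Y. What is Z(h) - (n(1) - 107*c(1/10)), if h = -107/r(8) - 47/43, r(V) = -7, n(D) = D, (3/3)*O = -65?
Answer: -203/10 ≈ -20.300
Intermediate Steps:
O = -65
h = 4272/301 (h = -107/(-7) - 47/43 = -107*(-1/7) - 47*1/43 = 107/7 - 47/43 = 4272/301 ≈ 14.193)
Z(g) = -30 (Z(g) = -95 - 1*(-65) = -95 + 65 = -30)
Z(h) - (n(1) - 107*c(1/10)) = -30 - (1 - 107/10) = -30 - 1*(-97/10) = -30 + 97/10 = -203/10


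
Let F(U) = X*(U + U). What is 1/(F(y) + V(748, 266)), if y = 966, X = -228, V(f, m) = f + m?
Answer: -1/439482 ≈ -2.2754e-6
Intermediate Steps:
F(U) = -456*U (F(U) = -228*(U + U) = -456*U)
1/(F(y) + V(748, 266)) = 1/(-456*966 + (748 + 266)) = 1/(-440496 + 1014) = 1/(-439482) = -1/439482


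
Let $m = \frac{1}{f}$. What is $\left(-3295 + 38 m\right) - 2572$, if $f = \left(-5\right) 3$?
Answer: $- \frac{88043}{15} \approx -5869.5$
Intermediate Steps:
$f = -15$
$m = - \frac{1}{15}$ ($m = \frac{1}{-15} = - \frac{1}{15} \approx -0.066667$)
$\left(-3295 + 38 m\right) - 2572 = \left(-3295 + 38 \left(- \frac{1}{15}\right)\right) - 2572 = \left(-3295 - \frac{38}{15}\right) - 2572 = - \frac{49463}{15} - 2572 = - \frac{88043}{15}$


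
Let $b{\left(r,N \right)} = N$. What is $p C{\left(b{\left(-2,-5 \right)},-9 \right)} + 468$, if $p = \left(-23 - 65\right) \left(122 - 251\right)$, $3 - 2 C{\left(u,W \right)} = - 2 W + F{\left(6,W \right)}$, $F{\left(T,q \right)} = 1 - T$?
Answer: $-56292$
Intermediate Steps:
$C{\left(u,W \right)} = 4 + W$ ($C{\left(u,W \right)} = \frac{3}{2} - \frac{- 2 W + \left(1 - 6\right)}{2} = \frac{3}{2} - \frac{- 2 W - 5}{2} = \frac{3}{2} - \frac{-5 - 2 W}{2} = \frac{3}{2} + \left(\frac{5}{2} + W\right) = 4 + W$)
$p = 11352$ ($p = - 88 \left(122 - 251\right) = \left(-88\right) \left(-129\right) = 11352$)
$p C{\left(b{\left(-2,-5 \right)},-9 \right)} + 468 = 11352 \left(4 - 9\right) + 468 = 11352 \left(-5\right) + 468 = -56760 + 468 = -56292$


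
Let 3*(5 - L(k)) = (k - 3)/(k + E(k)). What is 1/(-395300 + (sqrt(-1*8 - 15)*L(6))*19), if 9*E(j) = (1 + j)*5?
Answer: -782792825/309438398314272 - 184319*I*sqrt(23)/309438398314272 ≈ -2.5297e-6 - 2.8567e-9*I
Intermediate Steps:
E(j) = 5/9 + 5*j/9 (E(j) = ((1 + j)*5)/9 = (5 + 5*j)/9 = 5/9 + 5*j/9)
L(k) = 5 - (-3 + k)/(3*(5/9 + 14*k/9)) (L(k) = 5 - (k - 3)/(3*(k + (5/9 + 5*k/9))) = 5 - (-3 + k)/(3*(5/9 + 14*k/9)))
1/(-395300 + (sqrt(-1*8 - 15)*L(6))*19) = 1/(-395300 + (sqrt(-1*8 - 15)*((34 + 67*6)/(5 + 14*6)))*19) = 1/(-395300 + (sqrt(-8 - 15)*((34 + 402)/(5 + 84)))*19) = 1/(-395300 + (sqrt(-23)*(436/89))*19) = 1/(-395300 + ((I*sqrt(23))*((1/89)*436))*19) = 1/(-395300 + ((I*sqrt(23))*(436/89))*19) = 1/(-395300 + (436*I*sqrt(23)/89)*19) = 1/(-395300 + 8284*I*sqrt(23)/89)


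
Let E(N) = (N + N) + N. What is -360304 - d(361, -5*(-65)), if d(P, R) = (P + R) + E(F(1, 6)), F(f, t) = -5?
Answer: -360975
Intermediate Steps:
E(N) = 3*N (E(N) = 2*N + N = 3*N)
d(P, R) = -15 + P + R (d(P, R) = (P + R) + 3*(-5) = (P + R) - 15 = -15 + P + R)
-360304 - d(361, -5*(-65)) = -360304 - (-15 + 361 - 5*(-65)) = -360304 - (-15 + 361 + 325) = -360304 - 1*671 = -360304 - 671 = -360975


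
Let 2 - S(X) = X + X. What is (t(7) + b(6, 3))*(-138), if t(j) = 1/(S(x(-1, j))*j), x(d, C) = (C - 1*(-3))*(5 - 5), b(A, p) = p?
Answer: -2967/7 ≈ -423.86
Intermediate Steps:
x(d, C) = 0 (x(d, C) = (C + 3)*0 = (3 + C)*0 = 0)
S(X) = 2 - 2*X (S(X) = 2 - (X + X) = 2 - 2*X)
t(j) = 1/(2*j) (t(j) = 1/((2 - 2*0)*j) = 1/((2 + 0)*j) = 1/(2*j))
(t(7) + b(6, 3))*(-138) = ((½)/7 + 3)*(-138) = ((½)*(⅐) + 3)*(-138) = (1/14 + 3)*(-138) = (43/14)*(-138) = -2967/7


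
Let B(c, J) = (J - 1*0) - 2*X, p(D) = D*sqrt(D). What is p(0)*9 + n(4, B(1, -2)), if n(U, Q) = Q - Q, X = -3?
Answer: 0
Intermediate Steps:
p(D) = D**(3/2)
B(c, J) = 6 + J (B(c, J) = (J - 1*0) - 2*(-3) = (J + 0) + 6 = J + 6 = 6 + J)
n(U, Q) = 0
p(0)*9 + n(4, B(1, -2)) = 0**(3/2)*9 + 0 = 0*9 + 0 = 0 + 0 = 0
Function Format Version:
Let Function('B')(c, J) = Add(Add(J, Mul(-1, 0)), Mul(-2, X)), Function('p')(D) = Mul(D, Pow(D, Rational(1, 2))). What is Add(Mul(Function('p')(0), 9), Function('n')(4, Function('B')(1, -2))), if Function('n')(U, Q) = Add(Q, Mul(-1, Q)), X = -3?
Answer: 0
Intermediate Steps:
Function('p')(D) = Pow(D, Rational(3, 2))
Function('B')(c, J) = Add(6, J) (Function('B')(c, J) = Add(Add(J, Mul(-1, 0)), Mul(-2, -3)) = Add(Add(J, 0), 6) = Add(J, 6) = Add(6, J))
Function('n')(U, Q) = 0
Add(Mul(Function('p')(0), 9), Function('n')(4, Function('B')(1, -2))) = Add(Mul(Pow(0, Rational(3, 2)), 9), 0) = Add(Mul(0, 9), 0) = Add(0, 0) = 0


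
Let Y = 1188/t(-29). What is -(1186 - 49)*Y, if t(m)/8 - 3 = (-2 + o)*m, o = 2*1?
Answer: -112563/2 ≈ -56282.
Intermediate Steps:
o = 2
t(m) = 24 (t(m) = 24 + 8*((-2 + 2)*m) = 24 + 8*(0*m) = 24 + 8*0 = 24 + 0 = 24)
Y = 99/2 (Y = 1188/24 = 1188*(1/24) = 99/2 ≈ 49.500)
-(1186 - 49)*Y = -(1186 - 49)*99/2 = -1137*99/2 = -1*112563/2 = -112563/2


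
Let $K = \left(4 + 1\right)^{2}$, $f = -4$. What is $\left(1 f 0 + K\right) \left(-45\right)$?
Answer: $-1125$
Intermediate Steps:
$K = 25$ ($K = 5^{2} = 25$)
$\left(1 f 0 + K\right) \left(-45\right) = \left(1 \left(-4\right) 0 + 25\right) \left(-45\right) = \left(\left(-4\right) 0 + 25\right) \left(-45\right) = \left(0 + 25\right) \left(-45\right) = 25 \left(-45\right) = -1125$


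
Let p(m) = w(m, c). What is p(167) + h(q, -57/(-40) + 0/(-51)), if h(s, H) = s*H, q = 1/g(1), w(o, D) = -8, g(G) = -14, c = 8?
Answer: -4537/560 ≈ -8.1018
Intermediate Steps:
p(m) = -8
q = -1/14 (q = 1/(-14) = -1/14 ≈ -0.071429)
h(s, H) = H*s
p(167) + h(q, -57/(-40) + 0/(-51)) = -8 + (-57/(-40) + 0/(-51))*(-1/14) = -8 + (-57*(-1/40) + 0*(-1/51))*(-1/14) = -8 + (57/40 + 0)*(-1/14) = -8 + (57/40)*(-1/14) = -8 - 57/560 = -4537/560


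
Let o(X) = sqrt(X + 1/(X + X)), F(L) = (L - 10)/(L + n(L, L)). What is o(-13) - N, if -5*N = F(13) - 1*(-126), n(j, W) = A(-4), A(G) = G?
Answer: 379/15 + I*sqrt(8814)/26 ≈ 25.267 + 3.6109*I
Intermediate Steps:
n(j, W) = -4
F(L) = (-10 + L)/(-4 + L) (F(L) = (L - 10)/(L - 4) = (-10 + L)/(-4 + L))
N = -379/15 (N = -((-10 + 13)/(-4 + 13) - 1*(-126))/5 = -(3/9 + 126)/5 = -((1/9)*3 + 126)/5 = -(1/3 + 126)/5 = -1/5*379/3 = -379/15 ≈ -25.267)
o(X) = sqrt(X + 1/(2*X))
o(-13) - N = sqrt(2/(-13) + 4*(-13))/2 - 1*(-379/15) = sqrt(2*(-1/13) - 52)/2 + 379/15 = sqrt(-2/13 - 52)/2 + 379/15 = sqrt(-678/13)/2 + 379/15 = (I*sqrt(8814)/13)/2 + 379/15 = I*sqrt(8814)/26 + 379/15 = 379/15 + I*sqrt(8814)/26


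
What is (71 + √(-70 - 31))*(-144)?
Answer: -10224 - 144*I*√101 ≈ -10224.0 - 1447.2*I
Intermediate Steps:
(71 + √(-70 - 31))*(-144) = (71 + √(-101))*(-144) = (71 + I*√101)*(-144) = -10224 - 144*I*√101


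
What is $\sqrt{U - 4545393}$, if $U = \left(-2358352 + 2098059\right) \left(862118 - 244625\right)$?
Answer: $3 i \sqrt{17859294538} \approx 4.0092 \cdot 10^{5} i$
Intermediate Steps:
$U = -160729105449$ ($U = \left(-260293\right) 617493 = -160729105449$)
$\sqrt{U - 4545393} = \sqrt{-160729105449 - 4545393} = \sqrt{-160733650842} = 3 i \sqrt{17859294538}$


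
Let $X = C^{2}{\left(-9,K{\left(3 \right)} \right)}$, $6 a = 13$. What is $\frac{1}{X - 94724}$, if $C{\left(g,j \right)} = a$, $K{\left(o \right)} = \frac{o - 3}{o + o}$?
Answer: $- \frac{36}{3409895} \approx -1.0558 \cdot 10^{-5}$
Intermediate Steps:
$a = \frac{13}{6}$ ($a = \frac{1}{6} \cdot 13 = \frac{13}{6} \approx 2.1667$)
$K{\left(o \right)} = \frac{-3 + o}{2 o}$
$C{\left(g,j \right)} = \frac{13}{6}$
$X = \frac{169}{36}$ ($X = \left(\frac{13}{6}\right)^{2} = \frac{169}{36} \approx 4.6944$)
$\frac{1}{X - 94724} = \frac{1}{\frac{169}{36} - 94724} = \frac{1}{- \frac{3409895}{36}} = - \frac{36}{3409895}$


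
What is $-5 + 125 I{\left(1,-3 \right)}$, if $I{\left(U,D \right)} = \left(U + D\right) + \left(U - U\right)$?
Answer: $-255$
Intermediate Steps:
$I{\left(U,D \right)} = D + U$ ($I{\left(U,D \right)} = \left(D + U\right) + 0 = D + U$)
$-5 + 125 I{\left(1,-3 \right)} = -5 + 125 \left(-3 + 1\right) = -5 + 125 \left(-2\right) = -5 - 250 = -255$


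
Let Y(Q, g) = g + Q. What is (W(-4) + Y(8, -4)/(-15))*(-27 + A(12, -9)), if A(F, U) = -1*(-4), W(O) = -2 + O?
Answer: 2162/15 ≈ 144.13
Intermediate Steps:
Y(Q, g) = Q + g
A(F, U) = 4
(W(-4) + Y(8, -4)/(-15))*(-27 + A(12, -9)) = ((-2 - 4) + (8 - 4)/(-15))*(-27 + 4) = (-6 + 4*(-1/15))*(-23) = (-6 - 4/15)*(-23) = -94/15*(-23) = 2162/15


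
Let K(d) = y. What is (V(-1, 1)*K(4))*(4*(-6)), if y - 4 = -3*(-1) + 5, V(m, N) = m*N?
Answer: 288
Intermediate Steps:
V(m, N) = N*m
y = 12 (y = 4 + (-3*(-1) + 5) = 4 + (3 + 5) = 4 + 8 = 12)
K(d) = 12
(V(-1, 1)*K(4))*(4*(-6)) = ((1*(-1))*12)*(4*(-6)) = -1*12*(-24) = -12*(-24) = 288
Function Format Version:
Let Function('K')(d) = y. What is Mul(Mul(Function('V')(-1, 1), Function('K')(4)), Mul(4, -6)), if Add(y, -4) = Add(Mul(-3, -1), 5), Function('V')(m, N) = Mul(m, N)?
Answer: 288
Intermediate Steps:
Function('V')(m, N) = Mul(N, m)
y = 12 (y = Add(4, Add(Mul(-3, -1), 5)) = Add(4, Add(3, 5)) = Add(4, 8) = 12)
Function('K')(d) = 12
Mul(Mul(Function('V')(-1, 1), Function('K')(4)), Mul(4, -6)) = Mul(Mul(Mul(1, -1), 12), Mul(4, -6)) = Mul(Mul(-1, 12), -24) = Mul(-12, -24) = 288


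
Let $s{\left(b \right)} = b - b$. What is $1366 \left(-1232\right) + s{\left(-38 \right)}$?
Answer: $-1682912$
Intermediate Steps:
$s{\left(b \right)} = 0$
$1366 \left(-1232\right) + s{\left(-38 \right)} = 1366 \left(-1232\right) + 0 = -1682912 + 0 = -1682912$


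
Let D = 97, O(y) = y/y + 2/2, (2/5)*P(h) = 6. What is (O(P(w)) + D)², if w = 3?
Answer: 9801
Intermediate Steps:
P(h) = 15 (P(h) = (5/2)*6 = 15)
O(y) = 2 (O(y) = 1 + 2*(½) = 1 + 1 = 2)
(O(P(w)) + D)² = (2 + 97)² = 99² = 9801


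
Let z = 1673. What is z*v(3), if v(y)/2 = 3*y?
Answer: 30114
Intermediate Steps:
v(y) = 6*y (v(y) = 2*(3*y) = 6*y)
z*v(3) = 1673*(6*3) = 1673*18 = 30114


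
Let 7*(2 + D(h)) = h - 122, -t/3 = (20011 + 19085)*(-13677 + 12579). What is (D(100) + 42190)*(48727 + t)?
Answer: 38043006844594/7 ≈ 5.4347e+12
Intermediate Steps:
t = 128782224 (t = -3*(20011 + 19085)*(-13677 + 12579) = -117288*(-1098) = -3*(-42927408) = 128782224)
D(h) = -136/7 + h/7 (D(h) = -2 + (h - 122)/7 = -2 + (-122 + h)/7 = -2 + (-122/7 + h/7) = -136/7 + h/7)
(D(100) + 42190)*(48727 + t) = ((-136/7 + (⅐)*100) + 42190)*(48727 + 128782224) = ((-136/7 + 100/7) + 42190)*128830951 = (-36/7 + 42190)*128830951 = (295294/7)*128830951 = 38043006844594/7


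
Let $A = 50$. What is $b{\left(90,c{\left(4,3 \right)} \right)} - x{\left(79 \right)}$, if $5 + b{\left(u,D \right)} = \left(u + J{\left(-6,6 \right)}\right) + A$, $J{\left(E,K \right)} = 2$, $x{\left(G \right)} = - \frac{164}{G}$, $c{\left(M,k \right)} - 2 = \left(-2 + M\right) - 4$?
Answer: $\frac{10987}{79} \approx 139.08$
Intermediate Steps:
$c{\left(M,k \right)} = -4 + M$ ($c{\left(M,k \right)} = 2 + \left(\left(-2 + M\right) - 4\right) = 2 + \left(-6 + M\right) = -4 + M$)
$b{\left(u,D \right)} = 47 + u$ ($b{\left(u,D \right)} = -5 + \left(\left(u + 2\right) + 50\right) = -5 + \left(\left(2 + u\right) + 50\right) = -5 + \left(52 + u\right) = 47 + u$)
$b{\left(90,c{\left(4,3 \right)} \right)} - x{\left(79 \right)} = \left(47 + 90\right) - - \frac{164}{79} = 137 - \left(-164\right) \frac{1}{79} = 137 - - \frac{164}{79} = 137 + \frac{164}{79} = \frac{10987}{79}$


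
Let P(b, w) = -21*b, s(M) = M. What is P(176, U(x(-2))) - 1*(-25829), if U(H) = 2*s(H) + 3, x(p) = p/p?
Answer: 22133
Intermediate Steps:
x(p) = 1
U(H) = 3 + 2*H (U(H) = 2*H + 3 = 3 + 2*H)
P(176, U(x(-2))) - 1*(-25829) = -21*176 - 1*(-25829) = -3696 + 25829 = 22133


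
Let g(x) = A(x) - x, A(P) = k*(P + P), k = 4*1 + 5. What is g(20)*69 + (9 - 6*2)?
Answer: 23457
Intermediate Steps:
k = 9 (k = 4 + 5 = 9)
A(P) = 18*P (A(P) = 9*(P + P) = 9*(2*P) = 18*P)
g(x) = 17*x (g(x) = 18*x - x = 17*x)
g(20)*69 + (9 - 6*2) = (17*20)*69 + (9 - 6*2) = 340*69 + (9 - 12) = 23460 - 3 = 23457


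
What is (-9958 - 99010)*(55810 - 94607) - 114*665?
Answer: 4227555686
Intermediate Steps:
(-9958 - 99010)*(55810 - 94607) - 114*665 = -108968*(-38797) - 75810 = 4227631496 - 75810 = 4227555686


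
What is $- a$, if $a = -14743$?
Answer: $14743$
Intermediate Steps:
$- a = \left(-1\right) \left(-14743\right) = 14743$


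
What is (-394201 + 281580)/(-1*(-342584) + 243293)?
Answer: -112621/585877 ≈ -0.19223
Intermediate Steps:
(-394201 + 281580)/(-1*(-342584) + 243293) = -112621/(342584 + 243293) = -112621/585877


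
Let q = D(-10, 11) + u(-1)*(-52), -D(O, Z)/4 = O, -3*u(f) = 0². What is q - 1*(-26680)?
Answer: 26720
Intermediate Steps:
u(f) = 0 (u(f) = -⅓*0² = -⅓*0 = 0)
D(O, Z) = -4*O
q = 40 (q = -4*(-10) + 0*(-52) = 40 + 0 = 40)
q - 1*(-26680) = 40 - 1*(-26680) = 40 + 26680 = 26720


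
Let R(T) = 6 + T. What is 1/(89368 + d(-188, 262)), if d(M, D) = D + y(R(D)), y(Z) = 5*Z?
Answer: 1/90970 ≈ 1.0993e-5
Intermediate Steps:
d(M, D) = 30 + 6*D (d(M, D) = D + 5*(6 + D) = D + (30 + 5*D) = 30 + 6*D)
1/(89368 + d(-188, 262)) = 1/(89368 + (30 + 6*262)) = 1/(89368 + (30 + 1572)) = 1/(89368 + 1602) = 1/90970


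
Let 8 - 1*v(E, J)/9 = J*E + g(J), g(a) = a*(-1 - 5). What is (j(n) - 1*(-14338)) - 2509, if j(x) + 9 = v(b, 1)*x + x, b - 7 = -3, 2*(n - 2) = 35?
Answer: 27189/2 ≈ 13595.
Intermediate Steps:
n = 39/2 (n = 2 + (½)*35 = 2 + 35/2 = 39/2 ≈ 19.500)
g(a) = -6*a (g(a) = a*(-6) = -6*a)
b = 4 (b = 7 - 3 = 4)
v(E, J) = 72 + 54*J - 9*E*J (v(E, J) = 72 - 9*(J*E - 6*J) = 72 - 9*(E*J - 6*J) = 72 - 9*(-6*J + E*J) = 72 + (54*J - 9*E*J) = 72 + 54*J - 9*E*J)
j(x) = -9 + 91*x (j(x) = -9 + ((72 + 54*1 - 9*4*1)*x + x) = -9 + ((72 + 54 - 36)*x + x) = -9 + (90*x + x) = -9 + 91*x)
(j(n) - 1*(-14338)) - 2509 = ((-9 + 91*(39/2)) - 1*(-14338)) - 2509 = ((-9 + 3549/2) + 14338) - 2509 = (3531/2 + 14338) - 2509 = 32207/2 - 2509 = 27189/2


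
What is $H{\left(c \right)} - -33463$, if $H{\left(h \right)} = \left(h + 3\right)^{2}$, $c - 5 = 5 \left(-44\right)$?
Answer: $78407$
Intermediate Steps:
$c = -215$ ($c = 5 + 5 \left(-44\right) = 5 - 220 = -215$)
$H{\left(h \right)} = \left(3 + h\right)^{2}$
$H{\left(c \right)} - -33463 = \left(3 - 215\right)^{2} - -33463 = \left(-212\right)^{2} + 33463 = 44944 + 33463 = 78407$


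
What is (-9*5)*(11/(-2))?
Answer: 495/2 ≈ 247.50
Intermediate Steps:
(-9*5)*(11/(-2)) = -495*(-1)/2 = -45*(-11/2) = 495/2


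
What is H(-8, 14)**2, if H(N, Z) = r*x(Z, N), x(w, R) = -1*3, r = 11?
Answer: 1089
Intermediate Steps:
x(w, R) = -3
H(N, Z) = -33 (H(N, Z) = 11*(-3) = -33)
H(-8, 14)**2 = (-33)**2 = 1089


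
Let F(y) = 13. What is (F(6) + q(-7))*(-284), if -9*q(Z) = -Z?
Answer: -31240/9 ≈ -3471.1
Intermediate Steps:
q(Z) = Z/9 (q(Z) = -(-1)*Z/9 = Z/9)
(F(6) + q(-7))*(-284) = (13 + (⅑)*(-7))*(-284) = (13 - 7/9)*(-284) = (110/9)*(-284) = -31240/9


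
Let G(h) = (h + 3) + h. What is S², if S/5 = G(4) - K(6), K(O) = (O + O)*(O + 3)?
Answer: 235225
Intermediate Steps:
K(O) = 2*O*(3 + O) (K(O) = (2*O)*(3 + O) = 2*O*(3 + O))
G(h) = 3 + 2*h (G(h) = (3 + h) + h = 3 + 2*h)
S = -485 (S = 5*((3 + 2*4) - 2*6*(3 + 6)) = 5*((3 + 8) - 2*6*9) = 5*(11 - 1*108) = 5*(11 - 108) = 5*(-97) = -485)
S² = (-485)² = 235225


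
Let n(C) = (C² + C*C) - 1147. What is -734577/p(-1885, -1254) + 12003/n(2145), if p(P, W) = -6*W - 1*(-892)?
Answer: -6758670705783/77434799648 ≈ -87.282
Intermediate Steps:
p(P, W) = 892 - 6*W (p(P, W) = -6*W + 892 = 892 - 6*W)
n(C) = -1147 + 2*C² (n(C) = (C² + C²) - 1147 = 2*C² - 1147 = -1147 + 2*C²)
-734577/p(-1885, -1254) + 12003/n(2145) = -734577/(892 - 6*(-1254)) + 12003/(-1147 + 2*2145²) = -734577/(892 + 7524) + 12003/(-1147 + 2*4601025) = -734577/8416 + 12003/(-1147 + 9202050) = -734577*1/8416 + 12003/9200903 = -734577/8416 + 12003*(1/9200903) = -734577/8416 + 12003/9200903 = -6758670705783/77434799648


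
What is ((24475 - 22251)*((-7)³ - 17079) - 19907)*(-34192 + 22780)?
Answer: 442402556220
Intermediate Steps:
((24475 - 22251)*((-7)³ - 17079) - 19907)*(-34192 + 22780) = (2224*(-343 - 17079) - 19907)*(-11412) = (2224*(-17422) - 19907)*(-11412) = (-38746528 - 19907)*(-11412) = -38766435*(-11412) = 442402556220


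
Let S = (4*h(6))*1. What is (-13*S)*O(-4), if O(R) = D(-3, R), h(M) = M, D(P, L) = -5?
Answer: 1560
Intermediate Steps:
O(R) = -5
S = 24 (S = (4*6)*1 = 24*1 = 24)
(-13*S)*O(-4) = -13*24*(-5) = -312*(-5) = 1560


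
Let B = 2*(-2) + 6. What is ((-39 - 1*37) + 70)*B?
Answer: -12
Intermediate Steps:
B = 2 (B = -4 + 6 = 2)
((-39 - 1*37) + 70)*B = ((-39 - 1*37) + 70)*2 = ((-39 - 37) + 70)*2 = (-76 + 70)*2 = -6*2 = -12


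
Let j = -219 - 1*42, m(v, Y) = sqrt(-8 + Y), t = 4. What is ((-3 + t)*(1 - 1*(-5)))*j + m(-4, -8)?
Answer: -1566 + 4*I ≈ -1566.0 + 4.0*I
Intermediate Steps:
j = -261 (j = -219 - 42 = -261)
((-3 + t)*(1 - 1*(-5)))*j + m(-4, -8) = ((-3 + 4)*(1 - 1*(-5)))*(-261) + sqrt(-8 - 8) = (1*(1 + 5))*(-261) + sqrt(-16) = (1*6)*(-261) + 4*I = 6*(-261) + 4*I = -1566 + 4*I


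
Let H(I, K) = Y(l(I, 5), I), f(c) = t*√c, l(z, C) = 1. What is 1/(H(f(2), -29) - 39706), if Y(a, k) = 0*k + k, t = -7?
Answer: -19853/788283169 + 7*√2/1576566338 ≈ -2.5179e-5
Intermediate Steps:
Y(a, k) = k (Y(a, k) = 0 + k = k)
f(c) = -7*√c
H(I, K) = I
1/(H(f(2), -29) - 39706) = 1/(-7*√2 - 39706) = 1/(-39706 - 7*√2)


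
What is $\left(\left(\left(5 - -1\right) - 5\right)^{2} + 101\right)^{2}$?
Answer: $10404$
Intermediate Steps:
$\left(\left(\left(5 - -1\right) - 5\right)^{2} + 101\right)^{2} = \left(\left(\left(5 + 1\right) - 5\right)^{2} + 101\right)^{2} = \left(\left(6 - 5\right)^{2} + 101\right)^{2} = \left(1^{2} + 101\right)^{2} = \left(1 + 101\right)^{2} = 102^{2} = 10404$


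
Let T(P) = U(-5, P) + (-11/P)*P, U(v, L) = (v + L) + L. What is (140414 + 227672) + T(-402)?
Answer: 367266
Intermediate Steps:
U(v, L) = v + 2*L (U(v, L) = (L + v) + L = v + 2*L)
T(P) = -16 + 2*P (T(P) = (-5 + 2*P) + (-11/P)*P = (-5 + 2*P) - 11 = -16 + 2*P)
(140414 + 227672) + T(-402) = (140414 + 227672) + (-16 + 2*(-402)) = 368086 + (-16 - 804) = 368086 - 820 = 367266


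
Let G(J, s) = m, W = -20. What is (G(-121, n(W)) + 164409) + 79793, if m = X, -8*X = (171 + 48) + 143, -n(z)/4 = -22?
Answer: 976627/4 ≈ 2.4416e+5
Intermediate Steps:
n(z) = 88 (n(z) = -4*(-22) = 88)
X = -181/4 (X = -((171 + 48) + 143)/8 = -(219 + 143)/8 = -⅛*362 = -181/4 ≈ -45.250)
m = -181/4 ≈ -45.250
G(J, s) = -181/4
(G(-121, n(W)) + 164409) + 79793 = (-181/4 + 164409) + 79793 = 657455/4 + 79793 = 976627/4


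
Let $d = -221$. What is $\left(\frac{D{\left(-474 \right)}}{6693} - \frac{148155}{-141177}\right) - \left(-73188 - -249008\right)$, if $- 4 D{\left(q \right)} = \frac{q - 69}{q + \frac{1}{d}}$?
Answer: $- \frac{7734686231715918959}{43992335323580} \approx -1.7582 \cdot 10^{5}$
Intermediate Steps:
$D{\left(q \right)} = - \frac{-69 + q}{4 \left(- \frac{1}{221} + q\right)}$ ($D{\left(q \right)} = - \frac{\left(q - 69\right) \frac{1}{q + \frac{1}{-221}}}{4} = - \frac{\left(-69 + q\right) \frac{1}{q - \frac{1}{221}}}{4} = - \frac{\left(-69 + q\right) \frac{1}{- \frac{1}{221} + q}}{4} = - \frac{\frac{1}{- \frac{1}{221} + q} \left(-69 + q\right)}{4} = - \frac{-69 + q}{4 \left(- \frac{1}{221} + q\right)}$)
$\left(\frac{D{\left(-474 \right)}}{6693} - \frac{148155}{-141177}\right) - \left(-73188 - -249008\right) = \left(\frac{\frac{221}{4} \frac{1}{-1 + 221 \left(-474\right)} \left(69 - -474\right)}{6693} - \frac{148155}{-141177}\right) - \left(-73188 - -249008\right) = \left(\frac{221 \left(69 + 474\right)}{4 \left(-1 - 104754\right)} \frac{1}{6693} - - \frac{49385}{47059}\right) - \left(-73188 + 249008\right) = \left(\frac{221}{4} \frac{1}{-104755} \cdot 543 \cdot \frac{1}{6693} + \frac{49385}{47059}\right) - 175820 = \left(\frac{221}{4} \left(- \frac{1}{104755}\right) 543 \cdot \frac{1}{6693} + \frac{49385}{47059}\right) - 175820 = \left(\left(- \frac{120003}{419020}\right) \frac{1}{6693} + \frac{49385}{47059}\right) - 175820 = \left(- \frac{40001}{934833620} + \frac{49385}{47059}\right) - 175820 = \frac{46164875916641}{43992335323580} - 175820 = - \frac{7734686231715918959}{43992335323580}$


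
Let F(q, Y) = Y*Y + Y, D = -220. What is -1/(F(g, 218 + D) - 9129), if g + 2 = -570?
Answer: 1/9127 ≈ 0.00010956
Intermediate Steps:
g = -572 (g = -2 - 570 = -572)
F(q, Y) = Y + Y² (F(q, Y) = Y² + Y = Y + Y²)
-1/(F(g, 218 + D) - 9129) = -1/((218 - 220)*(1 + (218 - 220)) - 9129) = -1/(-2*(1 - 2) - 9129) = -1/(-2*(-1) - 9129) = -1/(2 - 9129) = -1/(-9127) = -1*(-1/9127) = 1/9127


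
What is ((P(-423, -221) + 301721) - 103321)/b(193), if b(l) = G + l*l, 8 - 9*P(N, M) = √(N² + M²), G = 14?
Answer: 1785608/335367 - √227770/335367 ≈ 5.3229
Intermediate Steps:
P(N, M) = 8/9 - √(M² + N²)/9 (P(N, M) = 8/9 - √(N² + M²)/9 = 8/9 - √(M² + N²)/9)
b(l) = 14 + l² (b(l) = 14 + l*l = 14 + l²)
((P(-423, -221) + 301721) - 103321)/b(193) = (((8/9 - √((-221)² + (-423)²)/9) + 301721) - 103321)/(14 + 193²) = (((8/9 - √(48841 + 178929)/9) + 301721) - 103321)/(14 + 37249) = (((8/9 - √227770/9) + 301721) - 103321)/37263 = ((2715497/9 - √227770/9) - 103321)*(1/37263) = (1785608/9 - √227770/9)*(1/37263) = 1785608/335367 - √227770/335367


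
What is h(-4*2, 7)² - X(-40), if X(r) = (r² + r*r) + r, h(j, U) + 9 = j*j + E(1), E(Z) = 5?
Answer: 440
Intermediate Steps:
h(j, U) = -4 + j² (h(j, U) = -9 + (j*j + 5) = -9 + (j² + 5) = -9 + (5 + j²) = -4 + j²)
X(r) = r + 2*r² (X(r) = (r² + r²) + r = 2*r² + r = r + 2*r²)
h(-4*2, 7)² - X(-40) = (-4 + (-4*2)²)² - (-40)*(1 + 2*(-40)) = (-4 + (-8)²)² - (-40)*(1 - 80) = (-4 + 64)² - (-40)*(-79) = 60² - 1*3160 = 3600 - 3160 = 440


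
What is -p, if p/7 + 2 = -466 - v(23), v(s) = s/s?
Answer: 3283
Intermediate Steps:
v(s) = 1
p = -3283 (p = -14 + 7*(-466 - 1*1) = -14 + 7*(-466 - 1) = -14 + 7*(-467) = -14 - 3269 = -3283)
-p = -1*(-3283) = 3283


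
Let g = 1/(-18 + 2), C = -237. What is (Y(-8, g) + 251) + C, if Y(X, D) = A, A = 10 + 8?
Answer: 32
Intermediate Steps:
A = 18
g = -1/16 (g = 1/(-16) = -1/16 ≈ -0.062500)
Y(X, D) = 18
(Y(-8, g) + 251) + C = (18 + 251) - 237 = 269 - 237 = 32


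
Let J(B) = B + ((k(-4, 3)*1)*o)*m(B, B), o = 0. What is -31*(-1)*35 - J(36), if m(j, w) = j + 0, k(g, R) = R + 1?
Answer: 1049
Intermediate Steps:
k(g, R) = 1 + R
m(j, w) = j
J(B) = B (J(B) = B + (((1 + 3)*1)*0)*B = B + ((4*1)*0)*B = B + (4*0)*B = B + 0*B = B + 0 = B)
-31*(-1)*35 - J(36) = -31*(-1)*35 - 1*36 = 31*35 - 36 = 1085 - 36 = 1049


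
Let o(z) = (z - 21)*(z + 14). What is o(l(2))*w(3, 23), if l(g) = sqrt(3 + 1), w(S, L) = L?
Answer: -6992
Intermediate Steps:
l(g) = 2 (l(g) = sqrt(4) = 2)
o(z) = (-21 + z)*(14 + z)
o(l(2))*w(3, 23) = (-294 + 2**2 - 7*2)*23 = (-294 + 4 - 14)*23 = -304*23 = -6992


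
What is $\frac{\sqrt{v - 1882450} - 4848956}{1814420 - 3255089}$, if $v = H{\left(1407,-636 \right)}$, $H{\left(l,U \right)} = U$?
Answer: $\frac{4848956}{1440669} - \frac{i \sqrt{1883086}}{1440669} \approx 3.3658 - 0.00095251 i$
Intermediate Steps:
$v = -636$
$\frac{\sqrt{v - 1882450} - 4848956}{1814420 - 3255089} = \frac{\sqrt{-636 - 1882450} - 4848956}{1814420 - 3255089} = \frac{\sqrt{-1883086} - 4848956}{-1440669} = \left(i \sqrt{1883086} - 4848956\right) \left(- \frac{1}{1440669}\right) = \left(-4848956 + i \sqrt{1883086}\right) \left(- \frac{1}{1440669}\right) = \frac{4848956}{1440669} - \frac{i \sqrt{1883086}}{1440669}$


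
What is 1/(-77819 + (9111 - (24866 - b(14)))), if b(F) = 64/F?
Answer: -7/654986 ≈ -1.0687e-5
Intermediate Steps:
1/(-77819 + (9111 - (24866 - b(14)))) = 1/(-77819 + (9111 - (24866 - 64/14))) = 1/(-77819 + (9111 - (24866 - 1*32/7))) = 1/(-77819 + (9111 - (24866 - 32/7))) = 1/(-77819 + (9111 - 1*174030/7)) = 1/(-77819 + (9111 - 174030/7)) = 1/(-77819 - 110253/7) = 1/(-654986/7) = -7/654986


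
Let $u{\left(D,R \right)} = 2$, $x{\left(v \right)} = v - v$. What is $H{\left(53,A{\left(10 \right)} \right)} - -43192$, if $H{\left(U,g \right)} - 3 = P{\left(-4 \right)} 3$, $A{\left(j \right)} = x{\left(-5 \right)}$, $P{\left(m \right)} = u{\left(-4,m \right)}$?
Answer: $43201$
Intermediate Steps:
$x{\left(v \right)} = 0$
$P{\left(m \right)} = 2$
$A{\left(j \right)} = 0$
$H{\left(U,g \right)} = 9$ ($H{\left(U,g \right)} = 3 + 2 \cdot 3 = 3 + 6 = 9$)
$H{\left(53,A{\left(10 \right)} \right)} - -43192 = 9 - -43192 = 9 + 43192 = 43201$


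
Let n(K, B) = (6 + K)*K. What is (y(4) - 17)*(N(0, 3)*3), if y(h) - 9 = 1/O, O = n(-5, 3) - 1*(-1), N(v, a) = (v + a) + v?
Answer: -297/4 ≈ -74.250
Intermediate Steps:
n(K, B) = K*(6 + K)
N(v, a) = a + 2*v (N(v, a) = (a + v) + v = a + 2*v)
O = -4 (O = -5*(6 - 5) - 1*(-1) = -5*1 + 1 = -5 + 1 = -4)
y(h) = 35/4 (y(h) = 9 + 1/(-4) = 9 - 1/4 = 35/4)
(y(4) - 17)*(N(0, 3)*3) = (35/4 - 17)*((3 + 2*0)*3) = -33*(3 + 0)*3/4 = -99*3/4 = -33/4*9 = -297/4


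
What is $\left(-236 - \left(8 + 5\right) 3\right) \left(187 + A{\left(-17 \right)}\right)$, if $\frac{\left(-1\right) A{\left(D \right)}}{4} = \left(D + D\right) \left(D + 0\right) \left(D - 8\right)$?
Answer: $-15946425$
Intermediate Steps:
$A{\left(D \right)} = - 8 D^{2} \left(-8 + D\right)$ ($A{\left(D \right)} = - 4 \left(D + D\right) \left(D + 0\right) \left(D - 8\right) = - 4 \cdot 2 D D \left(-8 + D\right) = - 4 \cdot 2 D^{2} \left(-8 + D\right) = - 8 D^{2} \left(-8 + D\right)$)
$\left(-236 - \left(8 + 5\right) 3\right) \left(187 + A{\left(-17 \right)}\right) = \left(-236 - \left(8 + 5\right) 3\right) \left(187 + 8 \left(-17\right)^{2} \left(8 - -17\right)\right) = \left(-236 - 13 \cdot 3\right) \left(187 + 8 \cdot 289 \left(8 + 17\right)\right) = \left(-236 - 39\right) \left(187 + 8 \cdot 289 \cdot 25\right) = \left(-236 - 39\right) \left(187 + 57800\right) = \left(-275\right) 57987 = -15946425$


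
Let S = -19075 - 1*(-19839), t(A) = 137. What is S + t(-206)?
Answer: 901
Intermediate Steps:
S = 764 (S = -19075 + 19839 = 764)
S + t(-206) = 764 + 137 = 901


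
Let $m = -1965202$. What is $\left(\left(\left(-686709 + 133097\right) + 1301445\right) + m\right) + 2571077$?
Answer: $1353708$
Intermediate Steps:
$\left(\left(\left(-686709 + 133097\right) + 1301445\right) + m\right) + 2571077 = \left(\left(\left(-686709 + 133097\right) + 1301445\right) - 1965202\right) + 2571077 = \left(\left(-553612 + 1301445\right) - 1965202\right) + 2571077 = \left(747833 - 1965202\right) + 2571077 = -1217369 + 2571077 = 1353708$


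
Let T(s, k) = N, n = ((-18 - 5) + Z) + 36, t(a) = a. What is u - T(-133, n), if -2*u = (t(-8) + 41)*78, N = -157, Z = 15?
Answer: -1130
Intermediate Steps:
n = 28 (n = ((-18 - 5) + 15) + 36 = (-23 + 15) + 36 = -8 + 36 = 28)
T(s, k) = -157
u = -1287 (u = -(-8 + 41)*78/2 = -33*78/2 = -½*2574 = -1287)
u - T(-133, n) = -1287 - 1*(-157) = -1287 + 157 = -1130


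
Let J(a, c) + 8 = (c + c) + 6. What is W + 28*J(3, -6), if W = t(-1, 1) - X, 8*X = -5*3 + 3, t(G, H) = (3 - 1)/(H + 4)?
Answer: -3901/10 ≈ -390.10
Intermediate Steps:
t(G, H) = 2/(4 + H)
X = -3/2 (X = (-5*3 + 3)/8 = (-15 + 3)/8 = (⅛)*(-12) = -3/2 ≈ -1.5000)
J(a, c) = -2 + 2*c (J(a, c) = -8 + ((c + c) + 6) = -8 + (2*c + 6) = -8 + (6 + 2*c) = -2 + 2*c)
W = 19/10 (W = 2/(4 + 1) - 1*(-3/2) = 2/5 + 3/2 = 2*(⅕) + 3/2 = ⅖ + 3/2 = 19/10 ≈ 1.9000)
W + 28*J(3, -6) = 19/10 + 28*(-2 + 2*(-6)) = 19/10 + 28*(-2 - 12) = 19/10 + 28*(-14) = 19/10 - 392 = -3901/10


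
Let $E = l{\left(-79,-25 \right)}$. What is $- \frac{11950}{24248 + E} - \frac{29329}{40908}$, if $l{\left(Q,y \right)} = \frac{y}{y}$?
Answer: $- \frac{400016507}{330659364} \approx -1.2098$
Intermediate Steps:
$l{\left(Q,y \right)} = 1$
$E = 1$
$- \frac{11950}{24248 + E} - \frac{29329}{40908} = - \frac{11950}{24248 + 1} - \frac{29329}{40908} = - \frac{11950}{24249} - \frac{29329}{40908} = - \frac{400016507}{330659364}$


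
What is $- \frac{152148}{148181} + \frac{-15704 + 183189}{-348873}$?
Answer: $- \frac{77898423989}{51696350013} \approx -1.5068$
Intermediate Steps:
$- \frac{152148}{148181} + \frac{-15704 + 183189}{-348873} = \left(-152148\right) \frac{1}{148181} + 167485 \left(- \frac{1}{348873}\right) = - \frac{152148}{148181} - \frac{167485}{348873} = - \frac{77898423989}{51696350013}$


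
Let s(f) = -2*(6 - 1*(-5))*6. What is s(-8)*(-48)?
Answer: 6336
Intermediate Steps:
s(f) = -132 (s(f) = -2*(6 + 5)*6 = -2*11*6 = -22*6 = -132)
s(-8)*(-48) = -132*(-48) = 6336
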